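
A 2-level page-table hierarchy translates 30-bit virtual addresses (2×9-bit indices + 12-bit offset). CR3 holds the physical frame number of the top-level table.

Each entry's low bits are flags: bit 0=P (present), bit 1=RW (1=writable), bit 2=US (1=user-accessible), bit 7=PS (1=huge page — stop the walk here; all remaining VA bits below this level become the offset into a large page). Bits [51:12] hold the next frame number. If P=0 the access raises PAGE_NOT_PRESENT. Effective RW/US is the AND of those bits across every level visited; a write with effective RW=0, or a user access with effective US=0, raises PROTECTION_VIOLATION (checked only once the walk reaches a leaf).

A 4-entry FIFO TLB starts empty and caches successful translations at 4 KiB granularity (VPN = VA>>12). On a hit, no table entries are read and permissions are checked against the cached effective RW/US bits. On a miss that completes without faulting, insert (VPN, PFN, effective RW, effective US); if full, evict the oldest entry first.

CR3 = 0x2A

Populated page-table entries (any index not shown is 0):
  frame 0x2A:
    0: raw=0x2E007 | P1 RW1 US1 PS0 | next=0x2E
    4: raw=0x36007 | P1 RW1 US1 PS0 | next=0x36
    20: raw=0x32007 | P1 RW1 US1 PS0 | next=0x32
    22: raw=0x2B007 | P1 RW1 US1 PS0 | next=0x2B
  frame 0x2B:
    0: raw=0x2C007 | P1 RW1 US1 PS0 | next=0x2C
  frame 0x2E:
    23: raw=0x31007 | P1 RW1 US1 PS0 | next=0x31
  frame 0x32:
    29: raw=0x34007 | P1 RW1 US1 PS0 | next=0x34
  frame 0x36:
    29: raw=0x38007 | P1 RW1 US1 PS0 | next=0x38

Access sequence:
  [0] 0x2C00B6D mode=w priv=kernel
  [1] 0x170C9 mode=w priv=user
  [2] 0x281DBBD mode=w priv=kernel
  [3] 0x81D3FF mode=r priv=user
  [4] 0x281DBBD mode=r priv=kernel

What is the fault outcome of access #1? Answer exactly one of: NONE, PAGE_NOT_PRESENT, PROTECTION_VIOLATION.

Walk each access:
#0 VA=0x2C00B6D (w,kernel):
  lvl0: tbl 0x2A, slot 22 ⇒ 0x2B007 (P1/RW1/US1/PS0)
  lvl1: tbl 0x2B, slot 0 ⇒ 0x2C007 (P1/RW1/US1/PS0)
  ⇒ phys 0x2CB6D  [2 reads]
#1 VA=0x170C9 (w,user):
  lvl0: tbl 0x2A, slot 0 ⇒ 0x2E007 (P1/RW1/US1/PS0)
  lvl1: tbl 0x2E, slot 23 ⇒ 0x31007 (P1/RW1/US1/PS0)
  ⇒ phys 0x310C9  [2 reads]
#2 VA=0x281DBBD (w,kernel):
  lvl0: tbl 0x2A, slot 20 ⇒ 0x32007 (P1/RW1/US1/PS0)
  lvl1: tbl 0x32, slot 29 ⇒ 0x34007 (P1/RW1/US1/PS0)
  ⇒ phys 0x34BBD  [2 reads]
#3 VA=0x81D3FF (r,user):
  lvl0: tbl 0x2A, slot 4 ⇒ 0x36007 (P1/RW1/US1/PS0)
  lvl1: tbl 0x36, slot 29 ⇒ 0x38007 (P1/RW1/US1/PS0)
  ⇒ phys 0x383FF  [2 reads]
#4 VA=0x281DBBD (r,kernel):
  TLB hit vpn=0x281D → PA=0x34BBD

Access #1 fault: NONE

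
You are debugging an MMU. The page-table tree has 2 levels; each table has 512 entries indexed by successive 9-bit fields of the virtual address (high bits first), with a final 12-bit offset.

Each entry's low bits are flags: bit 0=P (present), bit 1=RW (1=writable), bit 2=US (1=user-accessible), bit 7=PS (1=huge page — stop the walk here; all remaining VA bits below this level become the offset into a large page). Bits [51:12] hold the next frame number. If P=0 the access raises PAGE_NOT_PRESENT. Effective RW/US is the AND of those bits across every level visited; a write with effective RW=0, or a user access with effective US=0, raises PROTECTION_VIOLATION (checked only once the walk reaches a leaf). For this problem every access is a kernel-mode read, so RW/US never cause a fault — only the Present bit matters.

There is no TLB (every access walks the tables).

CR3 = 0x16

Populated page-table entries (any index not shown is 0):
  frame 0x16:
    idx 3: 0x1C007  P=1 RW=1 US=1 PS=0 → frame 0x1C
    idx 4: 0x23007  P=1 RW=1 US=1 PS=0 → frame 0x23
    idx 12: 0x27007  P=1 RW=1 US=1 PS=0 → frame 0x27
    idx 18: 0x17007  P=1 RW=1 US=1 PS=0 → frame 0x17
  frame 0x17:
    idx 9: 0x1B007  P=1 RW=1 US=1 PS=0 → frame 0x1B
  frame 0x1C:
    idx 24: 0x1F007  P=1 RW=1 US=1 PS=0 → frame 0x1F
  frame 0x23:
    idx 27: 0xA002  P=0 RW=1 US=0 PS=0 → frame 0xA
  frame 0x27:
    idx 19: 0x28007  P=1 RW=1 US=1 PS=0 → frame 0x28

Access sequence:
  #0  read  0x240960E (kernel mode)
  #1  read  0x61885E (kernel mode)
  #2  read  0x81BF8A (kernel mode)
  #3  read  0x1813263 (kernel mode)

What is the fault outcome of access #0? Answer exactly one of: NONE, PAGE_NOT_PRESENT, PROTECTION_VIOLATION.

Trace:
#0 VA=0x240960E (r,kernel):
  L0: frame=0x16 idx=18 entry=0x17007 [P=1 RW=1 US=1 PS=0]
  L1: frame=0x17 idx=9 entry=0x1B007 [P=1 RW=1 US=1 PS=0]
  ⇒ phys 0x1B60E  [2 reads]
#1 VA=0x61885E (r,kernel):
  L0: frame=0x16 idx=3 entry=0x1C007 [P=1 RW=1 US=1 PS=0]
  L1: frame=0x1C idx=24 entry=0x1F007 [P=1 RW=1 US=1 PS=0]
  ⇒ phys 0x1F85E  [2 reads]
#2 VA=0x81BF8A (r,kernel):
  L0: frame=0x16 idx=4 entry=0x23007 [P=1 RW=1 US=1 PS=0]
  L1: frame=0x23 idx=27 entry=0xA002 [P=0 RW=1 US=0 PS=0]
  → PAGE_NOT_PRESENT  (2 entries read)
#3 VA=0x1813263 (r,kernel):
  L0: frame=0x16 idx=12 entry=0x27007 [P=1 RW=1 US=1 PS=0]
  L1: frame=0x27 idx=19 entry=0x28007 [P=1 RW=1 US=1 PS=0]
  ⇒ phys 0x28263  [2 reads]

Access #0 fault: NONE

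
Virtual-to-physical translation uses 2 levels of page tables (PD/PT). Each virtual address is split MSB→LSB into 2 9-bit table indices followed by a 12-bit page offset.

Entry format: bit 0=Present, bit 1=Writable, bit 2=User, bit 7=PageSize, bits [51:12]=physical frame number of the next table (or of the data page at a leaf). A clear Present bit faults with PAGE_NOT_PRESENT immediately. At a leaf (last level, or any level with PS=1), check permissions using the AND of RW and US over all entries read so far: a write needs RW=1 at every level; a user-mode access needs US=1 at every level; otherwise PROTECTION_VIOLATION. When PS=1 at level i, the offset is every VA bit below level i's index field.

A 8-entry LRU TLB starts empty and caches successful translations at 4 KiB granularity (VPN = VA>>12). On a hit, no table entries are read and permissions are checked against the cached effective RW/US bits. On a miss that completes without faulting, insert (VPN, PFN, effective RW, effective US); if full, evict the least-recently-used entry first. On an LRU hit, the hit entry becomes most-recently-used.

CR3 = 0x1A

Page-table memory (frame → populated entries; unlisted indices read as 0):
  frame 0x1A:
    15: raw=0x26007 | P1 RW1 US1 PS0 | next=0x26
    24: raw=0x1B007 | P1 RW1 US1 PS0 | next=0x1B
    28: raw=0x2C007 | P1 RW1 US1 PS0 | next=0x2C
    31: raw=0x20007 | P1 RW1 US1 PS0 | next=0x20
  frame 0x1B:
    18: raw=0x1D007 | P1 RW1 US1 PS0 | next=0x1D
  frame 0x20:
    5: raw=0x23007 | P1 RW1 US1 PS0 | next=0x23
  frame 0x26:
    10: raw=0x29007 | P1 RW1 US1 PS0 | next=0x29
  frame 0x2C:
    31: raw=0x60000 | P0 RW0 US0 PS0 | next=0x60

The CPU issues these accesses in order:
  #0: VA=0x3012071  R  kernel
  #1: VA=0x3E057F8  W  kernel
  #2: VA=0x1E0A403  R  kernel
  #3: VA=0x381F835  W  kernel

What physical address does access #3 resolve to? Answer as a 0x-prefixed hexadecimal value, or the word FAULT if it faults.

Trace:
#0 VA=0x3012071 (r,kernel):
  [0] read 0x1A idx=24: raw=0x1B007 flags P=1 W=1 U=1 S=0
  [1] read 0x1B idx=18: raw=0x1D007 flags P=1 W=1 U=1 S=0
  ✓ 0x1D071  — 2 lookups
#1 VA=0x3E057F8 (w,kernel):
  [0] read 0x1A idx=31: raw=0x20007 flags P=1 W=1 U=1 S=0
  [1] read 0x20 idx=5: raw=0x23007 flags P=1 W=1 U=1 S=0
  ✓ 0x237F8  — 2 lookups
#2 VA=0x1E0A403 (r,kernel):
  [0] read 0x1A idx=15: raw=0x26007 flags P=1 W=1 U=1 S=0
  [1] read 0x26 idx=10: raw=0x29007 flags P=1 W=1 U=1 S=0
  ✓ 0x29403  — 2 lookups
#3 VA=0x381F835 (w,kernel):
  [0] read 0x1A idx=28: raw=0x2C007 flags P=1 W=1 U=1 S=0
  [1] read 0x2C idx=31: raw=0x60000 flags P=0 W=0 U=0 S=0
  ✗ PAGE_NOT_PRESENT  [2 reads]

Access #3 PA: FAULT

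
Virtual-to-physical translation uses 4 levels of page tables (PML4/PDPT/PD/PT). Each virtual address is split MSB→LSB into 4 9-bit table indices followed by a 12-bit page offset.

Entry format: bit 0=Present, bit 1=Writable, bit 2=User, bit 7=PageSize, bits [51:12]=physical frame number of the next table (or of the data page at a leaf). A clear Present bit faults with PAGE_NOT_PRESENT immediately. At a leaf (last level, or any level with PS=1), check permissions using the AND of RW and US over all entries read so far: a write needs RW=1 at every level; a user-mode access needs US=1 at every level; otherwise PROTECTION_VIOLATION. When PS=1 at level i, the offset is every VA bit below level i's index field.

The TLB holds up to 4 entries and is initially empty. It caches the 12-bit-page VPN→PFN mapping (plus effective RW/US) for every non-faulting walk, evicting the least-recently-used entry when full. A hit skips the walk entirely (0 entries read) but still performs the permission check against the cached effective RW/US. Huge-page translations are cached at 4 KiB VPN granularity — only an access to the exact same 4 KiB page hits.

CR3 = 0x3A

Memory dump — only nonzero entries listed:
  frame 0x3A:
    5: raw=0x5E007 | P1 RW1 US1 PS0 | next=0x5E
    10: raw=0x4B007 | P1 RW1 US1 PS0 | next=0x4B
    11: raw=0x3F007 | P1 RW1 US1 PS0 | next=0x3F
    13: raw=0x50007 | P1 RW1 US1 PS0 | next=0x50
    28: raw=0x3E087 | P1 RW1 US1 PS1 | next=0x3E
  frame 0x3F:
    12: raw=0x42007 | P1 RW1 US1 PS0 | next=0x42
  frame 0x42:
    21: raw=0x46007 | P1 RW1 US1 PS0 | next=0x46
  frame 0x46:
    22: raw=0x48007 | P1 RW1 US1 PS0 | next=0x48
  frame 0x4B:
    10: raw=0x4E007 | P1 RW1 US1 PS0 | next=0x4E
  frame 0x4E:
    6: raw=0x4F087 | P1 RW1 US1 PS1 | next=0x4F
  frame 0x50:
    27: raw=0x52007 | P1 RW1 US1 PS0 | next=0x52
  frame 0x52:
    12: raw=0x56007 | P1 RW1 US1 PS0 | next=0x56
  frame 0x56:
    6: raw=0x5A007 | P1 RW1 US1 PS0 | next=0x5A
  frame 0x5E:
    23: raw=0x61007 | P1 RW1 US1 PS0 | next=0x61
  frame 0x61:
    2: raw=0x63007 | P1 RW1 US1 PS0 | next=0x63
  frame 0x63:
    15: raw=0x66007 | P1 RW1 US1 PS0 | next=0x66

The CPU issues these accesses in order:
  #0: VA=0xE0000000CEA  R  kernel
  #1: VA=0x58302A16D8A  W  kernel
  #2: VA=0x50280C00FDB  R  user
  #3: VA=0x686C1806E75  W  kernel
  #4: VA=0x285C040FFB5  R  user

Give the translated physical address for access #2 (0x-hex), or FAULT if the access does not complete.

Trace:
#0 VA=0xE0000000CEA (r,kernel):
  L0 @0x3A[28] → 0x3E087  P=1,RW=1,US=1,PS=1
  → PA=0x3ECEA (huge @L0)  (1 entries read)
#1 VA=0x58302A16D8A (w,kernel):
  L0 @0x3A[11] → 0x3F007  P=1,RW=1,US=1,PS=0
  L1 @0x3F[12] → 0x42007  P=1,RW=1,US=1,PS=0
  L2 @0x42[21] → 0x46007  P=1,RW=1,US=1,PS=0
  L3 @0x46[22] → 0x48007  P=1,RW=1,US=1,PS=0
  → PA=0x48D8A  (4 entries read)
#2 VA=0x50280C00FDB (r,user):
  L0 @0x3A[10] → 0x4B007  P=1,RW=1,US=1,PS=0
  L1 @0x4B[10] → 0x4E007  P=1,RW=1,US=1,PS=0
  L2 @0x4E[6] → 0x4F087  P=1,RW=1,US=1,PS=1
  → PA=0x4FFDB (huge @L2)  (3 entries read)
#3 VA=0x686C1806E75 (w,kernel):
  L0 @0x3A[13] → 0x50007  P=1,RW=1,US=1,PS=0
  L1 @0x50[27] → 0x52007  P=1,RW=1,US=1,PS=0
  L2 @0x52[12] → 0x56007  P=1,RW=1,US=1,PS=0
  L3 @0x56[6] → 0x5A007  P=1,RW=1,US=1,PS=0
  → PA=0x5AE75  (4 entries read)
#4 VA=0x285C040FFB5 (r,user):
  L0 @0x3A[5] → 0x5E007  P=1,RW=1,US=1,PS=0
  L1 @0x5E[23] → 0x61007  P=1,RW=1,US=1,PS=0
  L2 @0x61[2] → 0x63007  P=1,RW=1,US=1,PS=0
  L3 @0x63[15] → 0x66007  P=1,RW=1,US=1,PS=0
  → PA=0x66FB5  (4 entries read)

Access #2 PA: 0x4FFDB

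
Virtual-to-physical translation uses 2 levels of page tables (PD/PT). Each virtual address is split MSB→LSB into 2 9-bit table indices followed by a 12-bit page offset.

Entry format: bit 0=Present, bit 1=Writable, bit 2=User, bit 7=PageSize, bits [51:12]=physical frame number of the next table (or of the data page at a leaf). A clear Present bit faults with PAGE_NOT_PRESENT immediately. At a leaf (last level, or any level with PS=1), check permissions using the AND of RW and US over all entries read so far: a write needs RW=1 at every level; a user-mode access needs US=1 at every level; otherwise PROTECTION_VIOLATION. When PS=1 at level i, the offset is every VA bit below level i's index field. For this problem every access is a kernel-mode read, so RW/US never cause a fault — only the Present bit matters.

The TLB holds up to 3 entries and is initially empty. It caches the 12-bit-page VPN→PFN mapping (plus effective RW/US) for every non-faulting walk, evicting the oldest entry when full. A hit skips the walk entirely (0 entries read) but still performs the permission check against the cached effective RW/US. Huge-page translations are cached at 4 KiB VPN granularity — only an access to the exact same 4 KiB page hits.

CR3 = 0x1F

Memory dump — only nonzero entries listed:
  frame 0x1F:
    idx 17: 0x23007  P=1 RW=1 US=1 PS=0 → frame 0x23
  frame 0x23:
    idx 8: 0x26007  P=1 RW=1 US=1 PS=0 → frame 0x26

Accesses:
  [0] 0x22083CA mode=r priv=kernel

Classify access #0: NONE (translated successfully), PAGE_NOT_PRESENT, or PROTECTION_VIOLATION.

Walk each access:
#0 VA=0x22083CA (r,kernel):
  [0] read 0x1F idx=17: raw=0x23007 flags P=1 W=1 U=1 S=0
  [1] read 0x23 idx=8: raw=0x26007 flags P=1 W=1 U=1 S=0
  ⇒ phys 0x263CA  [2 reads]

Access #0 fault: NONE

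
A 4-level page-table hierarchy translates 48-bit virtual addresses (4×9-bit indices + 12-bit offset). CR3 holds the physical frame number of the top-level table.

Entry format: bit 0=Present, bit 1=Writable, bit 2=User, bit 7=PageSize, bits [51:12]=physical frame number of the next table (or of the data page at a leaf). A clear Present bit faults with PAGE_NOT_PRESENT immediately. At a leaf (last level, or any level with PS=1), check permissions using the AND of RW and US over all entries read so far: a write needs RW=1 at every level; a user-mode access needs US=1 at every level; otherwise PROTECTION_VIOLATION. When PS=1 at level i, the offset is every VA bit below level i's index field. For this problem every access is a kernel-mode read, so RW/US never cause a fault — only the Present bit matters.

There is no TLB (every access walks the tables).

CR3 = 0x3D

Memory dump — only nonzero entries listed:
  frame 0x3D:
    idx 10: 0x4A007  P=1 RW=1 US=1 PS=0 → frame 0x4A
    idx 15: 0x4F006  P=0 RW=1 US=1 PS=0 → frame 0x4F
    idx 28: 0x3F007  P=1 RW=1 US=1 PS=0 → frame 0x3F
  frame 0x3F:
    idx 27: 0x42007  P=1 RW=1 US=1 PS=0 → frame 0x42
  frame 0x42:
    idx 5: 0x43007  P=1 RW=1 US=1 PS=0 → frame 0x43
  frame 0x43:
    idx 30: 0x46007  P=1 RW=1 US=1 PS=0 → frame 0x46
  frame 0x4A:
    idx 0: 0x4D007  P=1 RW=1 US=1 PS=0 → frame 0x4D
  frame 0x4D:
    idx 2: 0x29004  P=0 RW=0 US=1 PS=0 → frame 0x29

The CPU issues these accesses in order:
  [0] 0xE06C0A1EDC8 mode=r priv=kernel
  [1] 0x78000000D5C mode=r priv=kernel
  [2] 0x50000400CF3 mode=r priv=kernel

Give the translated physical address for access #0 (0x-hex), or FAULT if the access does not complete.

Trace:
#0 VA=0xE06C0A1EDC8 (r,kernel):
  lvl0: tbl 0x3D, slot 28 ⇒ 0x3F007 (P1/RW1/US1/PS0)
  lvl1: tbl 0x3F, slot 27 ⇒ 0x42007 (P1/RW1/US1/PS0)
  lvl2: tbl 0x42, slot 5 ⇒ 0x43007 (P1/RW1/US1/PS0)
  lvl3: tbl 0x43, slot 30 ⇒ 0x46007 (P1/RW1/US1/PS0)
  ✓ 0x46DC8  — 4 lookups
#1 VA=0x78000000D5C (r,kernel):
  lvl0: tbl 0x3D, slot 15 ⇒ 0x4F006 (P0/RW1/US1/PS0)
  ⇒ fault: PAGE_NOT_PRESENT  — 1 lookups
#2 VA=0x50000400CF3 (r,kernel):
  lvl0: tbl 0x3D, slot 10 ⇒ 0x4A007 (P1/RW1/US1/PS0)
  lvl1: tbl 0x4A, slot 0 ⇒ 0x4D007 (P1/RW1/US1/PS0)
  lvl2: tbl 0x4D, slot 2 ⇒ 0x29004 (P0/RW0/US1/PS0)
  ⇒ fault: PAGE_NOT_PRESENT  — 3 lookups

Access #0 PA: 0x46DC8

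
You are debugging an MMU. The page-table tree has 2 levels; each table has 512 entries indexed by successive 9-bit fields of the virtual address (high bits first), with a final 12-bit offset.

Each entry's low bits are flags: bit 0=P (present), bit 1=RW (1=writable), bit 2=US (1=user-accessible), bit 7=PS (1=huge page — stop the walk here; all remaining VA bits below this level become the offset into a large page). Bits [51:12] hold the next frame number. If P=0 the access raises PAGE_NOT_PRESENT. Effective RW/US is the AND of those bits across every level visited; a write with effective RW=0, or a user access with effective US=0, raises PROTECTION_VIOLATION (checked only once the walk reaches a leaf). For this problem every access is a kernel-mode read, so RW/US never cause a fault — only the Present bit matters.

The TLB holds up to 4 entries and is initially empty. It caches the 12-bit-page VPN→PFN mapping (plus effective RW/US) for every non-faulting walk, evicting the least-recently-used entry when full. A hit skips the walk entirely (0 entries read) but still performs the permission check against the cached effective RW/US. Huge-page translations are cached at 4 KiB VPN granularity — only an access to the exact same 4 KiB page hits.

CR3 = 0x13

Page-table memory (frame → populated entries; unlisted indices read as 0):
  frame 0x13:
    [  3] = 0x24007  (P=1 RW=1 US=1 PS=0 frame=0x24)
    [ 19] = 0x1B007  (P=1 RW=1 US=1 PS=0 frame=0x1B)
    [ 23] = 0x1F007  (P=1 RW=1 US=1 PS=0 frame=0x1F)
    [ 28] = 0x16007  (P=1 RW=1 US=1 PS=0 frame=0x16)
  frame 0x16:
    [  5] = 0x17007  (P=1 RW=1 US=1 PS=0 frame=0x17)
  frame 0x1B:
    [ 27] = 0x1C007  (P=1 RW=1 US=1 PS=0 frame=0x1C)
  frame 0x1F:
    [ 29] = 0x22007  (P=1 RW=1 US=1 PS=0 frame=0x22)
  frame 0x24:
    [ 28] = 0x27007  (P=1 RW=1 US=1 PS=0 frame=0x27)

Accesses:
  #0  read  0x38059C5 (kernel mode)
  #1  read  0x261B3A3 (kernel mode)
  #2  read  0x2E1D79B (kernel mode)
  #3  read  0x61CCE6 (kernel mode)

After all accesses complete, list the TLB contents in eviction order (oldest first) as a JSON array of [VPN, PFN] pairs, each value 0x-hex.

Walk each access:
#0 VA=0x38059C5 (r,kernel):
  L0: frame=0x13 idx=28 entry=0x16007 [P=1 RW=1 US=1 PS=0]
  L1: frame=0x16 idx=5 entry=0x17007 [P=1 RW=1 US=1 PS=0]
  → PA=0x179C5  (2 entries read)
#1 VA=0x261B3A3 (r,kernel):
  L0: frame=0x13 idx=19 entry=0x1B007 [P=1 RW=1 US=1 PS=0]
  L1: frame=0x1B idx=27 entry=0x1C007 [P=1 RW=1 US=1 PS=0]
  → PA=0x1C3A3  (2 entries read)
#2 VA=0x2E1D79B (r,kernel):
  L0: frame=0x13 idx=23 entry=0x1F007 [P=1 RW=1 US=1 PS=0]
  L1: frame=0x1F idx=29 entry=0x22007 [P=1 RW=1 US=1 PS=0]
  → PA=0x2279B  (2 entries read)
#3 VA=0x61CCE6 (r,kernel):
  L0: frame=0x13 idx=3 entry=0x24007 [P=1 RW=1 US=1 PS=0]
  L1: frame=0x24 idx=28 entry=0x27007 [P=1 RW=1 US=1 PS=0]
  → PA=0x27CE6  (2 entries read)

TLB: [["0x3805", "0x17"], ["0x261B", "0x1C"], ["0x2E1D", "0x22"], ["0x61C", "0x27"]]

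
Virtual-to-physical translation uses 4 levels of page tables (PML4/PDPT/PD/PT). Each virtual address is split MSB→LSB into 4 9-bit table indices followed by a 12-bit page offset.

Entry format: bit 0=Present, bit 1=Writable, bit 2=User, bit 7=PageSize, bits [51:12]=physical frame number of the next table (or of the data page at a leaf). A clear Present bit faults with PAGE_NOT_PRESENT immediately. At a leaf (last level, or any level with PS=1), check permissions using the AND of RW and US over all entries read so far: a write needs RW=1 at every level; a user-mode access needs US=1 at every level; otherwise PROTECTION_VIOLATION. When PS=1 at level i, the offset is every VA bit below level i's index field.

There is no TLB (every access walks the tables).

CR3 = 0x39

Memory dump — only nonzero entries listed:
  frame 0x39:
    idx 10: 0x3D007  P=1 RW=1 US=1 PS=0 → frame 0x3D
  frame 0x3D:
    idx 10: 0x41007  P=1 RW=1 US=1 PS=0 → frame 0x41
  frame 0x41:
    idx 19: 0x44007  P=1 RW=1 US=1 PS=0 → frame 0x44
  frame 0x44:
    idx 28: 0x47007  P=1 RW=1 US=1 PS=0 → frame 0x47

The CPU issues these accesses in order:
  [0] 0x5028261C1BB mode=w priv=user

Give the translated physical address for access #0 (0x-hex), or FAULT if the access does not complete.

Trace:
#0 VA=0x5028261C1BB (w,user):
  lvl0: tbl 0x39, slot 10 ⇒ 0x3D007 (P1/RW1/US1/PS0)
  lvl1: tbl 0x3D, slot 10 ⇒ 0x41007 (P1/RW1/US1/PS0)
  lvl2: tbl 0x41, slot 19 ⇒ 0x44007 (P1/RW1/US1/PS0)
  lvl3: tbl 0x44, slot 28 ⇒ 0x47007 (P1/RW1/US1/PS0)
  ✓ 0x471BB  — 4 lookups

Access #0 PA: 0x471BB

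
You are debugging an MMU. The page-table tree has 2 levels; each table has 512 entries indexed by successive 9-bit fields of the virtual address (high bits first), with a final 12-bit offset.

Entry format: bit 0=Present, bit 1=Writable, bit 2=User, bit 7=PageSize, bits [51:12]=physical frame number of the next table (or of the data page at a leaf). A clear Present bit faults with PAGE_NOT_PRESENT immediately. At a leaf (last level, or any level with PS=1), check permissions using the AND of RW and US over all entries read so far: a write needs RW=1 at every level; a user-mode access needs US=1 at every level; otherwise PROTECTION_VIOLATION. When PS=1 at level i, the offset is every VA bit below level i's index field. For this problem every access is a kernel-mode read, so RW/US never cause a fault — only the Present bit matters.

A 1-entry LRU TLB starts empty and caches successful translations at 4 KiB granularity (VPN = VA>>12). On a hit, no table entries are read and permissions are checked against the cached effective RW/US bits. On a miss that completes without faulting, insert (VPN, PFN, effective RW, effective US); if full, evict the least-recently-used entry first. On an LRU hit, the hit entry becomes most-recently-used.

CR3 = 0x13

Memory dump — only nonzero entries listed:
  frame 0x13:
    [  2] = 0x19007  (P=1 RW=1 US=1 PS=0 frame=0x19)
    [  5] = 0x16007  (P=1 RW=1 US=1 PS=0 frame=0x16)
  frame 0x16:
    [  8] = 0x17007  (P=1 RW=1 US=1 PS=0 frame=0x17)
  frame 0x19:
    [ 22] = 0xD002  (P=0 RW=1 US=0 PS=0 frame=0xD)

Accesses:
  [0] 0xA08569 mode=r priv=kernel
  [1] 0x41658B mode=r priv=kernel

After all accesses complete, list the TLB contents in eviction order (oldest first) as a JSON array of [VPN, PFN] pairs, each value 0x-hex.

Per-access translation:
#0 VA=0xA08569 (r,kernel):
  L0 @0x13[5] → 0x16007  P=1,RW=1,US=1,PS=0
  L1 @0x16[8] → 0x17007  P=1,RW=1,US=1,PS=0
  ⇒ phys 0x17569  [2 reads]
#1 VA=0x41658B (r,kernel):
  L0 @0x13[2] → 0x19007  P=1,RW=1,US=1,PS=0
  L1 @0x19[22] → 0xD002  P=0,RW=1,US=0,PS=0
  → PAGE_NOT_PRESENT  (2 entries read)

TLB: [["0xA08", "0x17"]]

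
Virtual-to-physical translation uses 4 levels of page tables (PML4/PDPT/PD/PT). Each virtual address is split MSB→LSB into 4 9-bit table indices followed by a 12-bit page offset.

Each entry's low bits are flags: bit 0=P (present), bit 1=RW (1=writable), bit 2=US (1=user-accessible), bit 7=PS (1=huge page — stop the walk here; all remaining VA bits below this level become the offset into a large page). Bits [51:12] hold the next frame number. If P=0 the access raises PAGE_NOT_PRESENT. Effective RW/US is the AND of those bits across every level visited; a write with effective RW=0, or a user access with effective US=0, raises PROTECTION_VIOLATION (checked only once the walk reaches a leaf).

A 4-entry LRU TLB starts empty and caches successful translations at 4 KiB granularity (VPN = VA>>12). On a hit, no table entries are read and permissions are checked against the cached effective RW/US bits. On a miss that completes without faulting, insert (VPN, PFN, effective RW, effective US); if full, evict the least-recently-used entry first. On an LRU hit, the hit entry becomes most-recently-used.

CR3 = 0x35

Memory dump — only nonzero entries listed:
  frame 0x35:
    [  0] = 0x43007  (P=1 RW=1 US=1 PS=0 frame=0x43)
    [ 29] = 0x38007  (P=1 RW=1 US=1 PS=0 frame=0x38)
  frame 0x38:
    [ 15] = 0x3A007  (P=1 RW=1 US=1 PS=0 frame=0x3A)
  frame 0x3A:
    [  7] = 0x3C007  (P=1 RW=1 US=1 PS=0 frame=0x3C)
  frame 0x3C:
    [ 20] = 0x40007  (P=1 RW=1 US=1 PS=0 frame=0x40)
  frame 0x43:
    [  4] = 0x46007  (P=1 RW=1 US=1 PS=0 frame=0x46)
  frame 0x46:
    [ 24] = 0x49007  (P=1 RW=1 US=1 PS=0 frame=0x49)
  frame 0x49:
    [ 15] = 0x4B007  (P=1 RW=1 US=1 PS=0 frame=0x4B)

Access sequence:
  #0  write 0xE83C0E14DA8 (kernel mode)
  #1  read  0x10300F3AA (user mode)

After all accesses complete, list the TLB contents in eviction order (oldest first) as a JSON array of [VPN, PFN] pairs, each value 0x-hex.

Walk each access:
#0 VA=0xE83C0E14DA8 (w,kernel):
  [0] read 0x35 idx=29: raw=0x38007 flags P=1 W=1 U=1 S=0
  [1] read 0x38 idx=15: raw=0x3A007 flags P=1 W=1 U=1 S=0
  [2] read 0x3A idx=7: raw=0x3C007 flags P=1 W=1 U=1 S=0
  [3] read 0x3C idx=20: raw=0x40007 flags P=1 W=1 U=1 S=0
  ⇒ phys 0x40DA8  [4 reads]
#1 VA=0x10300F3AA (r,user):
  [0] read 0x35 idx=0: raw=0x43007 flags P=1 W=1 U=1 S=0
  [1] read 0x43 idx=4: raw=0x46007 flags P=1 W=1 U=1 S=0
  [2] read 0x46 idx=24: raw=0x49007 flags P=1 W=1 U=1 S=0
  [3] read 0x49 idx=15: raw=0x4B007 flags P=1 W=1 U=1 S=0
  ⇒ phys 0x4B3AA  [4 reads]

TLB: [["0xE83C0E14", "0x40"], ["0x10300F", "0x4B"]]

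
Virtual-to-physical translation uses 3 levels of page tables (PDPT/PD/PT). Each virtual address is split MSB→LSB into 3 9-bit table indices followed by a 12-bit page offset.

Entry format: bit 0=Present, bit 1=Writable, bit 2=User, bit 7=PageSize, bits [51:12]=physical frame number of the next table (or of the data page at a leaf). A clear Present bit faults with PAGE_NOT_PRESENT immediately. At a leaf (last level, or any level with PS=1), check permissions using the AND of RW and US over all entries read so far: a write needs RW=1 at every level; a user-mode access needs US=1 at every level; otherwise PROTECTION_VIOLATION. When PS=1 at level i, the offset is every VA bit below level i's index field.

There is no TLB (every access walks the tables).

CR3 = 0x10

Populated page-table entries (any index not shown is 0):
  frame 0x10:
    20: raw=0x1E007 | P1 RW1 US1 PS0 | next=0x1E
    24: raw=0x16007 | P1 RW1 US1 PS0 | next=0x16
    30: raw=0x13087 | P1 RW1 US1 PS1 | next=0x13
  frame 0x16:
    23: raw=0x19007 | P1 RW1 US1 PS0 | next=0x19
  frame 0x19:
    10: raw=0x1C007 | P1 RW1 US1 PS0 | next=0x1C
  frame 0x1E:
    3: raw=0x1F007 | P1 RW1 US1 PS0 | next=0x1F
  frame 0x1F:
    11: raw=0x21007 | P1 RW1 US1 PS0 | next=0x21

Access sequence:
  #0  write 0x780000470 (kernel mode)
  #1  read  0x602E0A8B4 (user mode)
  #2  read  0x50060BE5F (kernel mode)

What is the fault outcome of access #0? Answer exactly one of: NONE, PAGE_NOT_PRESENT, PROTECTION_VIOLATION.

Trace:
#0 VA=0x780000470 (w,kernel):
  L0 @0x10[30] → 0x13087  P=1,RW=1,US=1,PS=1
  ✓ 0x13470 (huge @L0)  — 1 lookups
#1 VA=0x602E0A8B4 (r,user):
  L0 @0x10[24] → 0x16007  P=1,RW=1,US=1,PS=0
  L1 @0x16[23] → 0x19007  P=1,RW=1,US=1,PS=0
  L2 @0x19[10] → 0x1C007  P=1,RW=1,US=1,PS=0
  ✓ 0x1C8B4  — 3 lookups
#2 VA=0x50060BE5F (r,kernel):
  L0 @0x10[20] → 0x1E007  P=1,RW=1,US=1,PS=0
  L1 @0x1E[3] → 0x1F007  P=1,RW=1,US=1,PS=0
  L2 @0x1F[11] → 0x21007  P=1,RW=1,US=1,PS=0
  ✓ 0x21E5F  — 3 lookups

Access #0 fault: NONE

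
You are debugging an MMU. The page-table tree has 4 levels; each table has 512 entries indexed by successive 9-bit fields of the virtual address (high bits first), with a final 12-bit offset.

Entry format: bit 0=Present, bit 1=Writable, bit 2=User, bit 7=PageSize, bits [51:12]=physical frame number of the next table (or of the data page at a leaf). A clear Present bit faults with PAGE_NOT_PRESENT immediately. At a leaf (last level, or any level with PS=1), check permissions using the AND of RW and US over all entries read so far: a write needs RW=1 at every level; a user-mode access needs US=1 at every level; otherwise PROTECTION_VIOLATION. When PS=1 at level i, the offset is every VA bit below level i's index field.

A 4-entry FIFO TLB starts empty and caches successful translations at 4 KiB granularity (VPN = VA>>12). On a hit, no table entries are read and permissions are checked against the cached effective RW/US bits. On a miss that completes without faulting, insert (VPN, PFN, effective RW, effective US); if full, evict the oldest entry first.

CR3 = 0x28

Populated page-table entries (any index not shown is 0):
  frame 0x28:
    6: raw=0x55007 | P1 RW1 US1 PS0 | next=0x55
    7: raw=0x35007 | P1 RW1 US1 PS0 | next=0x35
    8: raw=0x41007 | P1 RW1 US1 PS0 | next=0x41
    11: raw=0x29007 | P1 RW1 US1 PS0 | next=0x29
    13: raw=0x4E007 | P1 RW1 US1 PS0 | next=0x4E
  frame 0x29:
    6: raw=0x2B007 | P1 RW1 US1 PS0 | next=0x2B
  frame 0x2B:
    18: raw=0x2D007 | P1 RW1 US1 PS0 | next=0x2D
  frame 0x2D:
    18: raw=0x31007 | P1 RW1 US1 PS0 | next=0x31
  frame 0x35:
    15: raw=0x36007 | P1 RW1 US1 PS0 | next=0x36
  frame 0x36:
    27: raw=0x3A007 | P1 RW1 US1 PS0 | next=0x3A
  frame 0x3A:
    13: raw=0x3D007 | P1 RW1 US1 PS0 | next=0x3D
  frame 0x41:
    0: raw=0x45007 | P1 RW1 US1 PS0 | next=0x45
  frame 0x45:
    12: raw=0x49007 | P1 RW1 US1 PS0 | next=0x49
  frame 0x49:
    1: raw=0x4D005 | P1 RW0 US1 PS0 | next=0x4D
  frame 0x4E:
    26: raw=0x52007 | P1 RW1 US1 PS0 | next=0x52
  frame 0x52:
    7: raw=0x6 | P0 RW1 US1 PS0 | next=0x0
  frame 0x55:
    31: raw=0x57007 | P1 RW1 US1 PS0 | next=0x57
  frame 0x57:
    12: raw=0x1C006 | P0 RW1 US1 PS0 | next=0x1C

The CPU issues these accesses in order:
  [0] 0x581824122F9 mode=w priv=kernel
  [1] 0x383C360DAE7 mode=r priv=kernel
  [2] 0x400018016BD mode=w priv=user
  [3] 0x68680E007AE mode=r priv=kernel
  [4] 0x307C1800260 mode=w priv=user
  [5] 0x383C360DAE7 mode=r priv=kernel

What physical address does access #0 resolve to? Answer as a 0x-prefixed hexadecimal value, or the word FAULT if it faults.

Trace:
#0 VA=0x581824122F9 (w,kernel):
  [0] read 0x28 idx=11: raw=0x29007 flags P=1 W=1 U=1 S=0
  [1] read 0x29 idx=6: raw=0x2B007 flags P=1 W=1 U=1 S=0
  [2] read 0x2B idx=18: raw=0x2D007 flags P=1 W=1 U=1 S=0
  [3] read 0x2D idx=18: raw=0x31007 flags P=1 W=1 U=1 S=0
  ✓ 0x312F9  — 4 lookups
#1 VA=0x383C360DAE7 (r,kernel):
  [0] read 0x28 idx=7: raw=0x35007 flags P=1 W=1 U=1 S=0
  [1] read 0x35 idx=15: raw=0x36007 flags P=1 W=1 U=1 S=0
  [2] read 0x36 idx=27: raw=0x3A007 flags P=1 W=1 U=1 S=0
  [3] read 0x3A idx=13: raw=0x3D007 flags P=1 W=1 U=1 S=0
  ✓ 0x3DAE7  — 4 lookups
#2 VA=0x400018016BD (w,user):
  [0] read 0x28 idx=8: raw=0x41007 flags P=1 W=1 U=1 S=0
  [1] read 0x41 idx=0: raw=0x45007 flags P=1 W=1 U=1 S=0
  [2] read 0x45 idx=12: raw=0x49007 flags P=1 W=1 U=1 S=0
  [3] read 0x49 idx=1: raw=0x4D005 flags P=1 W=0 U=1 S=0
  ⇒ fault: PROTECTION_VIOLATION  — 4 lookups
#3 VA=0x68680E007AE (r,kernel):
  [0] read 0x28 idx=13: raw=0x4E007 flags P=1 W=1 U=1 S=0
  [1] read 0x4E idx=26: raw=0x52007 flags P=1 W=1 U=1 S=0
  [2] read 0x52 idx=7: raw=0x6 flags P=0 W=1 U=1 S=0
  ⇒ fault: PAGE_NOT_PRESENT  — 3 lookups
#4 VA=0x307C1800260 (w,user):
  [0] read 0x28 idx=6: raw=0x55007 flags P=1 W=1 U=1 S=0
  [1] read 0x55 idx=31: raw=0x57007 flags P=1 W=1 U=1 S=0
  [2] read 0x57 idx=12: raw=0x1C006 flags P=0 W=1 U=1 S=0
  ⇒ fault: PAGE_NOT_PRESENT  — 3 lookups
#5 VA=0x383C360DAE7 (r,kernel):
  TLB hit vpn=0x383C360D → PA=0x3DAE7

Access #0 PA: 0x312F9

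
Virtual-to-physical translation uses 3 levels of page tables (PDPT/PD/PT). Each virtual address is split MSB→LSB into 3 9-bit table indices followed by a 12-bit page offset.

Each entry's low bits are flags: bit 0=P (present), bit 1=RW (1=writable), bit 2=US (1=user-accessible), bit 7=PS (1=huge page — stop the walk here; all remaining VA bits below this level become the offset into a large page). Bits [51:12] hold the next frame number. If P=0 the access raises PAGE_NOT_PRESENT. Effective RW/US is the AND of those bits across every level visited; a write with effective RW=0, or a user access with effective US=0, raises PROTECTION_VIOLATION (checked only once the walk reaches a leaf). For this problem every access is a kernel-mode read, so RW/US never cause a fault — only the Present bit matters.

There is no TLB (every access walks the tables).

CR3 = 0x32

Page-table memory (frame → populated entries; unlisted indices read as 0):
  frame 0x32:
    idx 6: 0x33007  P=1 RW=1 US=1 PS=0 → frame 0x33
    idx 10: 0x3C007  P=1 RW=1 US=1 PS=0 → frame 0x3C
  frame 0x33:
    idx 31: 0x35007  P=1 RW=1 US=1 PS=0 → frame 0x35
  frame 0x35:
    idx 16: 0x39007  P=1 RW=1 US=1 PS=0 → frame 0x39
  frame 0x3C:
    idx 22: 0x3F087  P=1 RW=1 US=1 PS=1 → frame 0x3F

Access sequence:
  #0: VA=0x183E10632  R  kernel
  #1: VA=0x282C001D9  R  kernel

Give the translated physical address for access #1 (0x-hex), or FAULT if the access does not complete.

Walk each access:
#0 VA=0x183E10632 (r,kernel):
  L0 @0x32[6] → 0x33007  P=1,RW=1,US=1,PS=0
  L1 @0x33[31] → 0x35007  P=1,RW=1,US=1,PS=0
  L2 @0x35[16] → 0x39007  P=1,RW=1,US=1,PS=0
  → PA=0x39632  (3 entries read)
#1 VA=0x282C001D9 (r,kernel):
  L0 @0x32[10] → 0x3C007  P=1,RW=1,US=1,PS=0
  L1 @0x3C[22] → 0x3F087  P=1,RW=1,US=1,PS=1
  → PA=0x3F1D9 (huge @L1)  (2 entries read)

Access #1 PA: 0x3F1D9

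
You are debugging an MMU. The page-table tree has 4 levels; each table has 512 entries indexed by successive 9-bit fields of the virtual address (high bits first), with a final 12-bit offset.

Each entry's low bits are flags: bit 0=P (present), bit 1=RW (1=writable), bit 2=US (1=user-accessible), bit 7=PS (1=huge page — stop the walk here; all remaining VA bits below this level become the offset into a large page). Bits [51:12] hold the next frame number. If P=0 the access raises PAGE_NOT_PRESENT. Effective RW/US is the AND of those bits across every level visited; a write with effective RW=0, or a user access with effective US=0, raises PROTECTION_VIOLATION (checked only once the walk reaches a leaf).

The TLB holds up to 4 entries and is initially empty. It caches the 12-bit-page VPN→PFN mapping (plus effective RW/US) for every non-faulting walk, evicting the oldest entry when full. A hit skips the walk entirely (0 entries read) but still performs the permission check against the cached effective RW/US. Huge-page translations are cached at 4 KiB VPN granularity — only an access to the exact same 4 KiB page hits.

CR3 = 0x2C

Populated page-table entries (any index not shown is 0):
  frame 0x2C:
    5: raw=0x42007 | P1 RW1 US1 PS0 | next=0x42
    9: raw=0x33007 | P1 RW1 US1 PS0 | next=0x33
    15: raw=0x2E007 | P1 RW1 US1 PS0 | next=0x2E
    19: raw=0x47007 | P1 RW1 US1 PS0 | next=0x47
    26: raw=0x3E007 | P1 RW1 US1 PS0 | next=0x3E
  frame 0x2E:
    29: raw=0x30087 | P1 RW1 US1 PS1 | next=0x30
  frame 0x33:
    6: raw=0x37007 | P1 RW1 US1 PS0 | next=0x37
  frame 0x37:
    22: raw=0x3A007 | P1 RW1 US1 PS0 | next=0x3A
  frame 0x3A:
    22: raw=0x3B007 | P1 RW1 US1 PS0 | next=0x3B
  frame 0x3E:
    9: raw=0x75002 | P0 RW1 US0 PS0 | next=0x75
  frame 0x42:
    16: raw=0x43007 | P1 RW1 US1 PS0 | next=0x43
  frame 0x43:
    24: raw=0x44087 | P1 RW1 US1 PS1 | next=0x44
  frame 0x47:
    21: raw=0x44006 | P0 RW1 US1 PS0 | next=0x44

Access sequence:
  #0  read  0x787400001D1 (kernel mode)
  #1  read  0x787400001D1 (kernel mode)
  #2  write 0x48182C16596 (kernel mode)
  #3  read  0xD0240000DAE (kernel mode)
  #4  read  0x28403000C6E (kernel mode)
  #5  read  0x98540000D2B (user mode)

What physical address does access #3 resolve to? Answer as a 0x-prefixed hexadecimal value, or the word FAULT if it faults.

Per-access translation:
#0 VA=0x787400001D1 (r,kernel):
  L0 @0x2C[15] → 0x2E007  P=1,RW=1,US=1,PS=0
  L1 @0x2E[29] → 0x30087  P=1,RW=1,US=1,PS=1
  → PA=0x301D1 (huge @L1)  (2 entries read)
#1 VA=0x787400001D1 (r,kernel):
  TLB hit vpn=0x78740000 → PA=0x301D1
#2 VA=0x48182C16596 (w,kernel):
  L0 @0x2C[9] → 0x33007  P=1,RW=1,US=1,PS=0
  L1 @0x33[6] → 0x37007  P=1,RW=1,US=1,PS=0
  L2 @0x37[22] → 0x3A007  P=1,RW=1,US=1,PS=0
  L3 @0x3A[22] → 0x3B007  P=1,RW=1,US=1,PS=0
  → PA=0x3B596  (4 entries read)
#3 VA=0xD0240000DAE (r,kernel):
  L0 @0x2C[26] → 0x3E007  P=1,RW=1,US=1,PS=0
  L1 @0x3E[9] → 0x75002  P=0,RW=1,US=0,PS=0
  ⇒ fault: PAGE_NOT_PRESENT  — 2 lookups
#4 VA=0x28403000C6E (r,kernel):
  L0 @0x2C[5] → 0x42007  P=1,RW=1,US=1,PS=0
  L1 @0x42[16] → 0x43007  P=1,RW=1,US=1,PS=0
  L2 @0x43[24] → 0x44087  P=1,RW=1,US=1,PS=1
  → PA=0x44C6E (huge @L2)  (3 entries read)
#5 VA=0x98540000D2B (r,user):
  L0 @0x2C[19] → 0x47007  P=1,RW=1,US=1,PS=0
  L1 @0x47[21] → 0x44006  P=0,RW=1,US=1,PS=0
  ⇒ fault: PAGE_NOT_PRESENT  — 2 lookups

Access #3 PA: FAULT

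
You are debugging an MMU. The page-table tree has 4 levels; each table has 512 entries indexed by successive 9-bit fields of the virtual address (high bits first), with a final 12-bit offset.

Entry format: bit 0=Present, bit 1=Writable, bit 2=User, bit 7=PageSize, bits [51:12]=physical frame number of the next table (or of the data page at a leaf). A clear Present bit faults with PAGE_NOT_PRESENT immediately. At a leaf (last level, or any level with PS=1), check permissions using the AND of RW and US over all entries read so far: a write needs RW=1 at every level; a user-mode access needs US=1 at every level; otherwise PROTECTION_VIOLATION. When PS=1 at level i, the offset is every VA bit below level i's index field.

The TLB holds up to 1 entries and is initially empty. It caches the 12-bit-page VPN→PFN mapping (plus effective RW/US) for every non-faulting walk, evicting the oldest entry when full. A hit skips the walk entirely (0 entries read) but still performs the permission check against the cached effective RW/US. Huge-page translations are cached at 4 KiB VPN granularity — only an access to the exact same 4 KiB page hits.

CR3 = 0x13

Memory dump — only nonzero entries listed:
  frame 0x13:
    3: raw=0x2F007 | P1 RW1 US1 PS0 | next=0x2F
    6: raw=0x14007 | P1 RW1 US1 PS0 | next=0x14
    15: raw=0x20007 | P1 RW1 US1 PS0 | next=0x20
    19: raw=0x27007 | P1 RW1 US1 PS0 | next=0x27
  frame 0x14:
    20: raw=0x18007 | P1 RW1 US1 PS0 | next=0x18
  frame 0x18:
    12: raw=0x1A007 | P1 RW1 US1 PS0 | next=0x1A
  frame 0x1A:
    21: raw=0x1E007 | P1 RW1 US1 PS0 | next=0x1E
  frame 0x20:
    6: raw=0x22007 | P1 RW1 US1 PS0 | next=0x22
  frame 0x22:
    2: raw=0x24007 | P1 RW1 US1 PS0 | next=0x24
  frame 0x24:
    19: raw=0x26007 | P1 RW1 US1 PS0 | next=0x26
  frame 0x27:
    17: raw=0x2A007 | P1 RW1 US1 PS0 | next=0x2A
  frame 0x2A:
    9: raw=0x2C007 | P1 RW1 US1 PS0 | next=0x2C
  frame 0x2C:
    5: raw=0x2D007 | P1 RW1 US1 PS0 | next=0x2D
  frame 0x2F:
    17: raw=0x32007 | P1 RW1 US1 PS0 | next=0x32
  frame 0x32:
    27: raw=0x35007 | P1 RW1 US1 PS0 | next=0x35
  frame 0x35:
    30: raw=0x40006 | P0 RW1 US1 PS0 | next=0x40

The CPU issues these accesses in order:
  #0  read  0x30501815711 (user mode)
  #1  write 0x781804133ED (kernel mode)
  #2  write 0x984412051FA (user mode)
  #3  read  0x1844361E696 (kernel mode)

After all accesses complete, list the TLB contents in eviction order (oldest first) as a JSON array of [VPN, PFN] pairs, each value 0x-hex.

Walk each access:
#0 VA=0x30501815711 (r,user):
  L0 @0x13[6] → 0x14007  P=1,RW=1,US=1,PS=0
  L1 @0x14[20] → 0x18007  P=1,RW=1,US=1,PS=0
  L2 @0x18[12] → 0x1A007  P=1,RW=1,US=1,PS=0
  L3 @0x1A[21] → 0x1E007  P=1,RW=1,US=1,PS=0
  → PA=0x1E711  (4 entries read)
#1 VA=0x781804133ED (w,kernel):
  L0 @0x13[15] → 0x20007  P=1,RW=1,US=1,PS=0
  L1 @0x20[6] → 0x22007  P=1,RW=1,US=1,PS=0
  L2 @0x22[2] → 0x24007  P=1,RW=1,US=1,PS=0
  L3 @0x24[19] → 0x26007  P=1,RW=1,US=1,PS=0
  → PA=0x263ED  (4 entries read)
#2 VA=0x984412051FA (w,user):
  L0 @0x13[19] → 0x27007  P=1,RW=1,US=1,PS=0
  L1 @0x27[17] → 0x2A007  P=1,RW=1,US=1,PS=0
  L2 @0x2A[9] → 0x2C007  P=1,RW=1,US=1,PS=0
  L3 @0x2C[5] → 0x2D007  P=1,RW=1,US=1,PS=0
  → PA=0x2D1FA  (4 entries read)
#3 VA=0x1844361E696 (r,kernel):
  L0 @0x13[3] → 0x2F007  P=1,RW=1,US=1,PS=0
  L1 @0x2F[17] → 0x32007  P=1,RW=1,US=1,PS=0
  L2 @0x32[27] → 0x35007  P=1,RW=1,US=1,PS=0
  L3 @0x35[30] → 0x40006  P=0,RW=1,US=1,PS=0
  ✗ PAGE_NOT_PRESENT  [4 reads]

TLB: [["0x98441205", "0x2D"]]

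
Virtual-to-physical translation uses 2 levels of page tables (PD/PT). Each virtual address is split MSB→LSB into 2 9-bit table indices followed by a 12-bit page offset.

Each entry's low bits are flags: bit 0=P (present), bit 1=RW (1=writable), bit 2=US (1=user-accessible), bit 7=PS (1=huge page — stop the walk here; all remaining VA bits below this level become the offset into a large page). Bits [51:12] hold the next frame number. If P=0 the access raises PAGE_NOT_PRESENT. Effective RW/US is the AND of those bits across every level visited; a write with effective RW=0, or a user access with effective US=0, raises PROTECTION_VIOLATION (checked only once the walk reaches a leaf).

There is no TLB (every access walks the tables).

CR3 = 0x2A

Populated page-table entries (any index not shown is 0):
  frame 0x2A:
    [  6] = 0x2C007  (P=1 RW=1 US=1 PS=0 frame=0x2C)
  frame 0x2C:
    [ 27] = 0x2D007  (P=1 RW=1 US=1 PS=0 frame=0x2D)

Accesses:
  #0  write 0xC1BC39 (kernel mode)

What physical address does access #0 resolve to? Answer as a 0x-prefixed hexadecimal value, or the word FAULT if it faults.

Per-access translation:
#0 VA=0xC1BC39 (w,kernel):
  lvl0: tbl 0x2A, slot 6 ⇒ 0x2C007 (P1/RW1/US1/PS0)
  lvl1: tbl 0x2C, slot 27 ⇒ 0x2D007 (P1/RW1/US1/PS0)
  → PA=0x2DC39  (2 entries read)

Access #0 PA: 0x2DC39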